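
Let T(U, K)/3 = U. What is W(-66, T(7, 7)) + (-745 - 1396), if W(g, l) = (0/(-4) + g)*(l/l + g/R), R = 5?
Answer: -6679/5 ≈ -1335.8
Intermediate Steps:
T(U, K) = 3*U
W(g, l) = g*(1 + g/5) (W(g, l) = (0/(-4) + g)*(l/l + g/5) = (0*(-¼) + g)*(1 + g*(⅕)) = (0 + g)*(1 + g/5) = g*(1 + g/5))
W(-66, T(7, 7)) + (-745 - 1396) = (⅕)*(-66)*(5 - 66) + (-745 - 1396) = (⅕)*(-66)*(-61) - 2141 = 4026/5 - 2141 = -6679/5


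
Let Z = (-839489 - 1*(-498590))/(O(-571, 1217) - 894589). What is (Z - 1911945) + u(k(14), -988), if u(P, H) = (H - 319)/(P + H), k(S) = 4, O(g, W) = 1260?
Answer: -1680666477240901/879035736 ≈ -1.9119e+6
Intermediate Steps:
Z = 340899/893329 (Z = (-839489 - 1*(-498590))/(1260 - 894589) = (-839489 + 498590)/(-893329) = -340899*(-1/893329) = 340899/893329 ≈ 0.38161)
u(P, H) = (-319 + H)/(H + P)
(Z - 1911945) + u(k(14), -988) = (340899/893329 - 1911945) + (-319 - 988)/(-988 + 4) = -1707995574006/893329 - 1307/(-984) = -1707995574006/893329 - 1/984*(-1307) = -1707995574006/893329 + 1307/984 = -1680666477240901/879035736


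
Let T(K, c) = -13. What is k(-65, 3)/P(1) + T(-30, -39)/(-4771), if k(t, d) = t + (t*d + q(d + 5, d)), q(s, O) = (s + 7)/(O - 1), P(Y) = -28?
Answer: 185391/20552 ≈ 9.0206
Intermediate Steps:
q(s, O) = (7 + s)/(-1 + O)
k(t, d) = t + d*t + (12 + d)/(-1 + d) (k(t, d) = t + (t*d + (7 + (d + 5))/(-1 + d)) = t + (d*t + (7 + (5 + d))/(-1 + d)) = t + (d*t + (12 + d)/(-1 + d)) = t + d*t + (12 + d)/(-1 + d))
k(-65, 3)/P(1) + T(-30, -39)/(-4771) = ((12 + 3 - 1*(-65) - 65*3²)/(-1 + 3))/(-28) - 13/(-4771) = ((12 + 3 + 65 - 65*9)/2)*(-1/28) - 13*(-1/4771) = ((12 + 3 + 65 - 585)/2)*(-1/28) + 1/367 = ((½)*(-505))*(-1/28) + 1/367 = -505/2*(-1/28) + 1/367 = 505/56 + 1/367 = 185391/20552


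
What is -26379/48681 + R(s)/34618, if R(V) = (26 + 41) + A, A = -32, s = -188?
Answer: -33758681/62416254 ≈ -0.54086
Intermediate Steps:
R(V) = 35 (R(V) = (26 + 41) - 32 = 67 - 32 = 35)
-26379/48681 + R(s)/34618 = -26379/48681 + 35/34618 = -26379*1/48681 + 35*(1/34618) = -977/1803 + 35/34618 = -33758681/62416254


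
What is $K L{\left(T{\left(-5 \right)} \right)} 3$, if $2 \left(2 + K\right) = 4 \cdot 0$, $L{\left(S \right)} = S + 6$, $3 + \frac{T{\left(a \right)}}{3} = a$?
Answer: $108$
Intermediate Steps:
$T{\left(a \right)} = -9 + 3 a$
$L{\left(S \right)} = 6 + S$
$K = -2$ ($K = -2 + \frac{4 \cdot 0}{2} = -2 + \frac{1}{2} \cdot 0 = -2 + 0 = -2$)
$K L{\left(T{\left(-5 \right)} \right)} 3 = - 2 \left(6 + \left(-9 + 3 \left(-5\right)\right)\right) 3 = - 2 \left(6 - 24\right) 3 = \left(-2\right) \left(-18\right) 3 = 36 \cdot 3 = 108$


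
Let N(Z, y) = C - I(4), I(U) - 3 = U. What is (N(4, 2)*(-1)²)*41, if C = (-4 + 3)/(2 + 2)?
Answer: -1189/4 ≈ -297.25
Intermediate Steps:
I(U) = 3 + U
C = -¼ (C = -1/4 = -1*¼ = -¼ ≈ -0.25000)
N(Z, y) = -29/4 (N(Z, y) = -¼ - (3 + 4) = -¼ - 1*7 = -¼ - 7 = -29/4)
(N(4, 2)*(-1)²)*41 = -29/4*(-1)²*41 = -29/4*1*41 = -29/4*41 = -1189/4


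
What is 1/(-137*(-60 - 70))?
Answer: 1/17810 ≈ 5.6148e-5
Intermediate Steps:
1/(-137*(-60 - 70)) = 1/(-137*(-130)) = 1/17810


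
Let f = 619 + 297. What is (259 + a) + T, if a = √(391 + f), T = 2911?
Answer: 3170 + √1307 ≈ 3206.2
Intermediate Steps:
f = 916
a = √1307 (a = √(391 + 916) = √1307 ≈ 36.152)
(259 + a) + T = (259 + √1307) + 2911 = 3170 + √1307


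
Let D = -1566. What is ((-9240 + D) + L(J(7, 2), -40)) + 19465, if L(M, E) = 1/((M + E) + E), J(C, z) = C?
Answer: 632106/73 ≈ 8659.0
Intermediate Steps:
L(M, E) = 1/(M + 2*E) (L(M, E) = 1/((E + M) + E) = 1/(M + 2*E))
((-9240 + D) + L(J(7, 2), -40)) + 19465 = ((-9240 - 1566) + 1/(7 + 2*(-40))) + 19465 = (-10806 + 1/(7 - 80)) + 19465 = (-10806 + 1/(-73)) + 19465 = (-10806 - 1/73) + 19465 = -788839/73 + 19465 = 632106/73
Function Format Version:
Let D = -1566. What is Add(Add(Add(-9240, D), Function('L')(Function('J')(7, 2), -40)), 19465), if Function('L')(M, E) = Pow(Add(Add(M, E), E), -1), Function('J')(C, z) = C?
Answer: Rational(632106, 73) ≈ 8659.0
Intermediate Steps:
Function('L')(M, E) = Pow(Add(M, Mul(2, E)), -1) (Function('L')(M, E) = Pow(Add(Add(E, M), E), -1) = Pow(Add(M, Mul(2, E)), -1))
Add(Add(Add(-9240, D), Function('L')(Function('J')(7, 2), -40)), 19465) = Add(Add(Add(-9240, -1566), Pow(Add(7, Mul(2, -40)), -1)), 19465) = Add(Add(-10806, Pow(Add(7, -80), -1)), 19465) = Add(Add(-10806, Pow(-73, -1)), 19465) = Add(Add(-10806, Rational(-1, 73)), 19465) = Add(Rational(-788839, 73), 19465) = Rational(632106, 73)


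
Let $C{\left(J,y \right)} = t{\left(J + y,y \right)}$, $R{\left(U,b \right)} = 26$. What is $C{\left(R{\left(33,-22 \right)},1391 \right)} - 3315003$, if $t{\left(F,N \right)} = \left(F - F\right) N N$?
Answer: $-3315003$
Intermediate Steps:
$t{\left(F,N \right)} = 0$ ($t{\left(F,N \right)} = 0 N N = 0 N = 0$)
$C{\left(J,y \right)} = 0$
$C{\left(R{\left(33,-22 \right)},1391 \right)} - 3315003 = 0 - 3315003 = -3315003$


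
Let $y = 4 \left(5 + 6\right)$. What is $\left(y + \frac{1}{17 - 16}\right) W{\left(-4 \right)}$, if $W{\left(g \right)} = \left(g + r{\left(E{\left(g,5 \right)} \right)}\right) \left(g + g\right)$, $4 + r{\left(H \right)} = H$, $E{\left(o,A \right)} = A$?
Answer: $1080$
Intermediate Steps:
$y = 44$ ($y = 4 \cdot 11 = 44$)
$r{\left(H \right)} = -4 + H$
$W{\left(g \right)} = 2 g \left(1 + g\right)$ ($W{\left(g \right)} = \left(g + \left(-4 + 5\right)\right) \left(g + g\right) = \left(g + 1\right) 2 g = \left(1 + g\right) 2 g = 2 g \left(1 + g\right)$)
$\left(y + \frac{1}{17 - 16}\right) W{\left(-4 \right)} = \left(44 + \frac{1}{17 - 16}\right) 2 \left(-4\right) \left(1 - 4\right) = \left(44 + 1^{-1}\right) 2 \left(-4\right) \left(-3\right) = \left(44 + 1\right) 24 = 45 \cdot 24 = 1080$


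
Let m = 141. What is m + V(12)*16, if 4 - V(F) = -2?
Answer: 237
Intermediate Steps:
V(F) = 6 (V(F) = 4 - 1*(-2) = 4 + 2 = 6)
m + V(12)*16 = 141 + 6*16 = 141 + 96 = 237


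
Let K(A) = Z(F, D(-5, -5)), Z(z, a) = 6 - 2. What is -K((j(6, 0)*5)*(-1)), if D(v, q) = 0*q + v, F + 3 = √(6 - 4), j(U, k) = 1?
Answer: -4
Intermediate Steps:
F = -3 + √2 (F = -3 + √(6 - 4) = -3 + √2 ≈ -1.5858)
D(v, q) = v (D(v, q) = 0 + v = v)
Z(z, a) = 4
K(A) = 4
-K((j(6, 0)*5)*(-1)) = -1*4 = -4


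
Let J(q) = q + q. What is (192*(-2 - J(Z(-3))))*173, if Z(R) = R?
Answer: 132864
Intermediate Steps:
J(q) = 2*q
(192*(-2 - J(Z(-3))))*173 = (192*(-2 - 2*(-3)))*173 = (192*(-2 - 1*(-6)))*173 = (192*(-2 + 6))*173 = (192*4)*173 = 768*173 = 132864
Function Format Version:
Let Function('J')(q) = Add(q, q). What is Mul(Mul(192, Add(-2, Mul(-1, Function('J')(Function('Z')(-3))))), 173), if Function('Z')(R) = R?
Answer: 132864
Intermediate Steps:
Function('J')(q) = Mul(2, q)
Mul(Mul(192, Add(-2, Mul(-1, Function('J')(Function('Z')(-3))))), 173) = Mul(Mul(192, Add(-2, Mul(-1, Mul(2, -3)))), 173) = Mul(Mul(192, Add(-2, Mul(-1, -6))), 173) = Mul(Mul(192, Add(-2, 6)), 173) = Mul(Mul(192, 4), 173) = Mul(768, 173) = 132864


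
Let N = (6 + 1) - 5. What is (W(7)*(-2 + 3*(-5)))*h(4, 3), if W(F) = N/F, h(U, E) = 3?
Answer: -102/7 ≈ -14.571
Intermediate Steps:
N = 2 (N = 7 - 5 = 2)
W(F) = 2/F
(W(7)*(-2 + 3*(-5)))*h(4, 3) = ((2/7)*(-2 + 3*(-5)))*3 = ((2*(1/7))*(-2 - 15))*3 = ((2/7)*(-17))*3 = -34/7*3 = -102/7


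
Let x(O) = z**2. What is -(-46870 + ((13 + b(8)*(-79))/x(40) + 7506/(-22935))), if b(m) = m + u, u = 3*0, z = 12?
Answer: 371247037/7920 ≈ 46875.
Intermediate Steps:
u = 0
b(m) = m (b(m) = m + 0 = m)
x(O) = 144 (x(O) = 12**2 = 144)
-(-46870 + ((13 + b(8)*(-79))/x(40) + 7506/(-22935))) = -(-46870 + ((13 + 8*(-79))/144 + 7506/(-22935))) = -(-46870 + ((13 - 632)*(1/144) + 7506*(-1/22935))) = -(-46870 + (-619*1/144 - 18/55)) = -(-46870 + (-619/144 - 18/55)) = -(-46870 - 36637/7920) = -1*(-371247037/7920) = 371247037/7920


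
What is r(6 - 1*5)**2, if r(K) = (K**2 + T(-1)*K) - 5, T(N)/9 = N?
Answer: 169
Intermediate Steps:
T(N) = 9*N
r(K) = -5 + K**2 - 9*K (r(K) = (K**2 + (9*(-1))*K) - 5 = (K**2 - 9*K) - 5 = -5 + K**2 - 9*K)
r(6 - 1*5)**2 = (-5 + (6 - 1*5)**2 - 9*(6 - 1*5))**2 = (-5 + (6 - 5)**2 - 9*(6 - 5))**2 = (-5 + 1**2 - 9*1)**2 = (-5 + 1 - 9)**2 = (-13)**2 = 169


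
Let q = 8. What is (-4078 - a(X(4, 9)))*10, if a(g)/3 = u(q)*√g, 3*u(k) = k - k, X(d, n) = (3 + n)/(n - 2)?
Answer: -40780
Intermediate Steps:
X(d, n) = (3 + n)/(-2 + n)
u(k) = 0 (u(k) = (k - k)/3 = (⅓)*0 = 0)
a(g) = 0 (a(g) = 3*(0*√g) = 3*0 = 0)
(-4078 - a(X(4, 9)))*10 = (-4078 - 1*0)*10 = (-4078 + 0)*10 = -4078*10 = -40780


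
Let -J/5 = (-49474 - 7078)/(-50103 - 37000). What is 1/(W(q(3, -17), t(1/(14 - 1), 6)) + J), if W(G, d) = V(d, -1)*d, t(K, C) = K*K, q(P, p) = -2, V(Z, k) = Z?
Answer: -2487748783/8075821257 ≈ -0.30805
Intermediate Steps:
t(K, C) = K²
W(G, d) = d² (W(G, d) = d*d = d²)
J = -282760/87103 (J = -5*(-49474 - 7078)/(-50103 - 37000) = -(-282760)/(-87103) = -(-282760)*(-1)/87103 = -5*56552/87103 = -282760/87103 ≈ -3.2463)
1/(W(q(3, -17), t(1/(14 - 1), 6)) + J) = 1/(((1/(14 - 1))²)² - 282760/87103) = 1/(((1/13)²)² - 282760/87103) = 1/((1/169)² - 282760/87103) = 1/(1/28561 - 282760/87103) = 1/(-8075821257/2487748783) = -2487748783/8075821257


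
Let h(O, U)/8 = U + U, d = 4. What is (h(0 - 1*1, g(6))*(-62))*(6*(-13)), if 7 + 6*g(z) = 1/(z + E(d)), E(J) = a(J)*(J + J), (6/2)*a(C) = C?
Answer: -2237456/25 ≈ -89498.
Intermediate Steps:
a(C) = C/3
E(J) = 2*J²/3 (E(J) = (J/3)*(J + J) = (J/3)*(2*J) = 2*J²/3)
g(z) = -7/6 + 1/(6*(32/3 + z)) (g(z) = -7/6 + 1/(6*(z + (⅔)*4²)) = -7/6 + 1/(6*(z + (⅔)*16)) = -7/6 + 1/(6*(z + 32/3)) = -7/6 + 1/(6*(32/3 + z)))
h(O, U) = 16*U (h(O, U) = 8*(U + U) = 8*(2*U) = 16*U)
(h(0 - 1*1, g(6))*(-62))*(6*(-13)) = ((16*((-221 - 21*6)/(6*(32 + 3*6))))*(-62))*(6*(-13)) = ((16*((-221 - 126)/(6*(32 + 18))))*(-62))*(-78) = ((16*((⅙)*(-347)/50))*(-62))*(-78) = ((16*((⅙)*(1/50)*(-347)))*(-62))*(-78) = ((16*(-347/300))*(-62))*(-78) = -1388/75*(-62)*(-78) = (86056/75)*(-78) = -2237456/25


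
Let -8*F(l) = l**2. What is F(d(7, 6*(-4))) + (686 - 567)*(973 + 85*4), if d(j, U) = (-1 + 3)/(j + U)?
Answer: 90310765/578 ≈ 1.5625e+5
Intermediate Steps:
d(j, U) = 2/(U + j)
F(l) = -l**2/8
F(d(7, 6*(-4))) + (686 - 567)*(973 + 85*4) = -4/(6*(-4) + 7)**2/8 + (686 - 567)*(973 + 85*4) = -4/(-24 + 7)**2/8 + 119*(973 + 340) = -(2/(-17))**2/8 + 119*1313 = -(2*(-1/17))**2/8 + 156247 = -(-2/17)**2/8 + 156247 = -1/8*4/289 + 156247 = -1/578 + 156247 = 90310765/578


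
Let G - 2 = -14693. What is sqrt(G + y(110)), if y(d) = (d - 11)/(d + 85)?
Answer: 3*I*sqrt(6896370)/65 ≈ 121.2*I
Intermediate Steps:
G = -14691 (G = 2 - 14693 = -14691)
y(d) = (-11 + d)/(85 + d)
sqrt(G + y(110)) = sqrt(-14691 + (-11 + 110)/(85 + 110)) = sqrt(-14691 + 99/195) = sqrt(-14691 + (1/195)*99) = sqrt(-14691 + 33/65) = sqrt(-954882/65) = 3*I*sqrt(6896370)/65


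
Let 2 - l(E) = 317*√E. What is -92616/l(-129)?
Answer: -185232/12963085 - 29359272*I*√129/12963085 ≈ -0.014289 - 25.724*I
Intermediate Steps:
l(E) = 2 - 317*√E
-92616/l(-129) = -92616/(2 - 317*I*√129)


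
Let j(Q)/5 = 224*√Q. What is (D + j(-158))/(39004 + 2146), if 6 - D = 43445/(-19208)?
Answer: 158693/790409200 + 112*I*√158/4115 ≈ 0.00020077 + 0.34212*I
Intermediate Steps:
D = 158693/19208 (D = 6 - 43445/(-19208) = 6 - 43445*(-1)/19208 = 6 - 1*(-43445/19208) = 6 + 43445/19208 = 158693/19208 ≈ 8.2618)
j(Q) = 1120*√Q (j(Q) = 5*(224*√Q) = 1120*√Q)
(D + j(-158))/(39004 + 2146) = (158693/19208 + 1120*√(-158))/(39004 + 2146) = (158693/19208 + 1120*(I*√158))/41150 = (158693/19208 + 1120*I*√158)*(1/41150) = 158693/790409200 + 112*I*√158/4115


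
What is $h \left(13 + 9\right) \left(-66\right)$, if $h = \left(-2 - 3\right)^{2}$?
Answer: $-36300$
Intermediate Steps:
$h = 25$ ($h = \left(-5\right)^{2} = 25$)
$h \left(13 + 9\right) \left(-66\right) = 25 \left(13 + 9\right) \left(-66\right) = 25 \cdot 22 \left(-66\right) = 550 \left(-66\right) = -36300$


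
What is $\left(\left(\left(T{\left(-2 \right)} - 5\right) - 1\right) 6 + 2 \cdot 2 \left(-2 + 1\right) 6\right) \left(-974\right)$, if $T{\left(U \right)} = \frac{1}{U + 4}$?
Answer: $55518$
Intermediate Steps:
$T{\left(U \right)} = \frac{1}{4 + U}$
$\left(\left(\left(T{\left(-2 \right)} - 5\right) - 1\right) 6 + 2 \cdot 2 \left(-2 + 1\right) 6\right) \left(-974\right) = \left(\left(\left(\frac{1}{4 - 2} - 5\right) - 1\right) 6 + 2 \cdot 2 \left(-2 + 1\right) 6\right) \left(-974\right) = \left(\left(\left(\frac{1}{2} - 5\right) - 1\right) 6 + 2 \cdot 2 \left(-1\right) 6\right) \left(-974\right) = \left(\left(\left(\frac{1}{2} - 5\right) - 1\right) 6 + 2 \left(-2\right) 6\right) \left(-974\right) = \left(\left(- \frac{9}{2} - 1\right) 6 - 24\right) \left(-974\right) = \left(\left(- \frac{11}{2}\right) 6 - 24\right) \left(-974\right) = \left(-33 - 24\right) \left(-974\right) = \left(-57\right) \left(-974\right) = 55518$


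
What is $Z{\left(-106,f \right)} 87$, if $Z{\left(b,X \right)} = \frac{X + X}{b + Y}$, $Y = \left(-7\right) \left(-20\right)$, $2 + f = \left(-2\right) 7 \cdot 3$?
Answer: $- \frac{3828}{17} \approx -225.18$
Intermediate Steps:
$f = -44$ ($f = -2 + \left(-2\right) 7 \cdot 3 = -2 - 42 = -44$)
$Y = 140$
$Z{\left(b,X \right)} = \frac{2 X}{140 + b}$ ($Z{\left(b,X \right)} = \frac{X + X}{b + 140} = \frac{2 X}{140 + b}$)
$Z{\left(-106,f \right)} 87 = 2 \left(-44\right) \frac{1}{140 - 106} \cdot 87 = 2 \left(-44\right) \frac{1}{34} \cdot 87 = \left(- \frac{44}{17}\right) 87 = - \frac{3828}{17}$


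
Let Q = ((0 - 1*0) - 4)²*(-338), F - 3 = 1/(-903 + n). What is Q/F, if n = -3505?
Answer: -23838464/13223 ≈ -1802.8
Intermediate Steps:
F = 13223/4408 (F = 3 + 1/(-903 - 3505) = 3 + 1/(-4408) = 3 - 1/4408 = 13223/4408 ≈ 2.9998)
Q = -5408 (Q = ((0 + 0) - 4)²*(-338) = (0 - 4)²*(-338) = (-4)²*(-338) = 16*(-338) = -5408)
Q/F = -5408/13223/4408 = -5408*4408/13223 = -23838464/13223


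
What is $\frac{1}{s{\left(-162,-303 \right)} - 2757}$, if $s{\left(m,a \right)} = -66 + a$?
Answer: $- \frac{1}{3126} \approx -0.0003199$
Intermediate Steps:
$\frac{1}{s{\left(-162,-303 \right)} - 2757} = \frac{1}{\left(-66 - 303\right) - 2757} = \frac{1}{-369 - 2757} = \frac{1}{-3126} = - \frac{1}{3126}$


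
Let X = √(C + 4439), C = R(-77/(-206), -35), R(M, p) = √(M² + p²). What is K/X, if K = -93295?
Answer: -93295*√206/√(914434 + 7*√1061021) ≈ -1394.8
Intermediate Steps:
C = 7*√1061021/206 (C = √((-77/(-206))² + (-35)²) = √((-77*(-1/206))² + 1225) = √((77/206)² + 1225) = √(5929/42436 + 1225) = √(51990029/42436) = 7*√1061021/206 ≈ 35.002)
X = √(4439 + 7*√1061021/206) (X = √(7*√1061021/206 + 4439) = √(4439 + 7*√1061021/206) ≈ 66.888)
K/X = -93295*206/√(188373404 + 1442*√1061021) = -19218770/√(188373404 + 1442*√1061021)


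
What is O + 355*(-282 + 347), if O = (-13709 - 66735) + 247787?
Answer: 190418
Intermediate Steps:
O = 167343 (O = -80444 + 247787 = 167343)
O + 355*(-282 + 347) = 167343 + 355*(-282 + 347) = 167343 + 355*65 = 167343 + 23075 = 190418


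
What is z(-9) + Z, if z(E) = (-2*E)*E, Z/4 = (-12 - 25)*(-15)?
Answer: 2058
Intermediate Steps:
Z = 2220 (Z = 4*((-12 - 25)*(-15)) = 4*(-37*(-15)) = 4*555 = 2220)
z(E) = -2*E²
z(-9) + Z = -2*(-9)² + 2220 = -2*81 + 2220 = -162 + 2220 = 2058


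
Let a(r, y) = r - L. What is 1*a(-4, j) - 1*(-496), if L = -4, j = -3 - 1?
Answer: 496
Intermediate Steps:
j = -4
a(r, y) = 4 + r (a(r, y) = r - 1*(-4) = r + 4 = 4 + r)
1*a(-4, j) - 1*(-496) = 1*(4 - 4) - 1*(-496) = 1*0 + 496 = 0 + 496 = 496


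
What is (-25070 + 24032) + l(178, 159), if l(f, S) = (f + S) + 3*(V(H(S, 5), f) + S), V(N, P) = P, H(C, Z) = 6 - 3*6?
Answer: 310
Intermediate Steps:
H(C, Z) = -12 (H(C, Z) = 6 - 18 = -12)
l(f, S) = 4*S + 4*f (l(f, S) = (f + S) + 3*(f + S) = (S + f) + 3*(S + f) = (S + f) + (3*S + 3*f) = 4*S + 4*f)
(-25070 + 24032) + l(178, 159) = (-25070 + 24032) + (4*159 + 4*178) = -1038 + (636 + 712) = -1038 + 1348 = 310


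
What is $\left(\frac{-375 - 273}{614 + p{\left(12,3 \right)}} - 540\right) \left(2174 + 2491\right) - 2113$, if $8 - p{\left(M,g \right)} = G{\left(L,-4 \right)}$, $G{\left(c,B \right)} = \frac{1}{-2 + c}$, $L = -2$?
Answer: $- \frac{6287390837}{2489} \approx -2.5261 \cdot 10^{6}$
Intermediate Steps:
$p{\left(M,g \right)} = \frac{33}{4}$ ($p{\left(M,g \right)} = 8 - \frac{1}{-2 - 2} = 8 - \frac{1}{-4} = 8 - - \frac{1}{4} = 8 + \frac{1}{4} = \frac{33}{4}$)
$\left(\frac{-375 - 273}{614 + p{\left(12,3 \right)}} - 540\right) \left(2174 + 2491\right) - 2113 = \left(\frac{-375 - 273}{614 + \frac{33}{4}} - 540\right) \left(2174 + 2491\right) - 2113 = \left(- \frac{648}{\frac{2489}{4}} - 540\right) 4665 - 2113 = \left(\left(-648\right) \frac{4}{2489} - 540\right) 4665 - 2113 = \left(- \frac{2592}{2489} - 540\right) 4665 - 2113 = \left(- \frac{1346652}{2489}\right) 4665 - 2113 = - \frac{6282131580}{2489} - 2113 = - \frac{6287390837}{2489}$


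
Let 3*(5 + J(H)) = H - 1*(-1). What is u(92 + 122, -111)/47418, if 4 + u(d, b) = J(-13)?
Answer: -13/47418 ≈ -0.00027416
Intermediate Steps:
J(H) = -14/3 + H/3 (J(H) = -5 + (H - 1*(-1))/3 = -5 + (H + 1)/3 = -5 + (1 + H)/3 = -5 + (⅓ + H/3) = -14/3 + H/3)
u(d, b) = -13 (u(d, b) = -4 + (-14/3 + (⅓)*(-13)) = -4 + (-14/3 - 13/3) = -4 - 9 = -13)
u(92 + 122, -111)/47418 = -13/47418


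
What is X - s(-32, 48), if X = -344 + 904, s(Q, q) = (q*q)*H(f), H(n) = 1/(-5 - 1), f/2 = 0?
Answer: 944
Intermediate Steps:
f = 0 (f = 2*0 = 0)
H(n) = -1/6 (H(n) = 1/(-6) = -1/6)
s(Q, q) = -q**2/6 (s(Q, q) = (q*q)*(-1/6) = q**2*(-1/6) = -q**2/6)
X = 560
X - s(-32, 48) = 560 - (-1)*48**2/6 = 560 - (-1)*2304/6 = 560 - 1*(-384) = 560 + 384 = 944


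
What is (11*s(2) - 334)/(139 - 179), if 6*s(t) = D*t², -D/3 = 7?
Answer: 61/5 ≈ 12.200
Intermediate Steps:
D = -21 (D = -3*7 = -21)
s(t) = -7*t²/2 (s(t) = (-21*t²)/6 = -7*t²/2)
(11*s(2) - 334)/(139 - 179) = (11*(-7/2*2²) - 334)/(139 - 179) = (11*(-7/2*4) - 334)/(-40) = (11*(-14) - 334)*(-1/40) = (-154 - 334)*(-1/40) = -488*(-1/40) = 61/5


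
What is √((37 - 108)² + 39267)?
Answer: 2*√11077 ≈ 210.49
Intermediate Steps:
√((37 - 108)² + 39267) = √((-71)² + 39267) = √(5041 + 39267) = √44308 = 2*√11077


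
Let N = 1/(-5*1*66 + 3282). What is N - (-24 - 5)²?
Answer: -2482631/2952 ≈ -841.00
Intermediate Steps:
N = 1/2952 (N = 1/(-5*66 + 3282) = 1/(-330 + 3282) = 1/2952 ≈ 0.00033875)
N - (-24 - 5)² = 1/2952 - (-24 - 5)² = 1/2952 - 1*(-29)² = 1/2952 - 1*841 = 1/2952 - 841 = -2482631/2952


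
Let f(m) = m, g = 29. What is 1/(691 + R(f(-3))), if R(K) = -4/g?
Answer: 29/20035 ≈ 0.0014475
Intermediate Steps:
R(K) = -4/29
1/(691 + R(f(-3))) = 1/(691 - 4/29) = 1/(20035/29) = 29/20035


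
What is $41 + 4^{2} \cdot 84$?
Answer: $1385$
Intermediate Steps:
$41 + 4^{2} \cdot 84 = 41 + 16 \cdot 84 = 41 + 1344 = 1385$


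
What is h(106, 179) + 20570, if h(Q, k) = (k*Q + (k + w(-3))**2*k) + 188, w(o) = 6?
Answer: 6166007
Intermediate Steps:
h(Q, k) = 188 + Q*k + k*(6 + k)**2 (h(Q, k) = (k*Q + (k + 6)**2*k) + 188 = (Q*k + (6 + k)**2*k) + 188 = (Q*k + k*(6 + k)**2) + 188 = 188 + Q*k + k*(6 + k)**2)
h(106, 179) + 20570 = (188 + 106*179 + 179*(6 + 179)**2) + 20570 = (188 + 18974 + 179*185**2) + 20570 = (188 + 18974 + 179*34225) + 20570 = (188 + 18974 + 6126275) + 20570 = 6145437 + 20570 = 6166007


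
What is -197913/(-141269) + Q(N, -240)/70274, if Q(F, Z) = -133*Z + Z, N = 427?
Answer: 9191770041/4963768853 ≈ 1.8518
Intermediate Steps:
Q(F, Z) = -132*Z
-197913/(-141269) + Q(N, -240)/70274 = -197913/(-141269) - 132*(-240)/70274 = -197913*(-1/141269) + 31680*(1/70274) = 197913/141269 + 15840/35137 = 9191770041/4963768853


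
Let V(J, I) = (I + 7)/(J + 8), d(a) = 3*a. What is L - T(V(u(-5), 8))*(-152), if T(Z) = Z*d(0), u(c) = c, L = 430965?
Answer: 430965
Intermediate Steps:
V(J, I) = (7 + I)/(8 + J)
T(Z) = 0 (T(Z) = Z*(3*0) = Z*0 = 0)
L - T(V(u(-5), 8))*(-152) = 430965 - 0*(-152) = 430965 - 1*0 = 430965 + 0 = 430965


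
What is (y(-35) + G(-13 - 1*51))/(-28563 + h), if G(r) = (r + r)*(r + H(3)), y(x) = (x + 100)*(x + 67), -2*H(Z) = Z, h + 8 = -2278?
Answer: -3488/10283 ≈ -0.33920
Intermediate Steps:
h = -2286 (h = -8 - 2278 = -2286)
H(Z) = -Z/2
y(x) = (67 + x)*(100 + x) (y(x) = (100 + x)*(67 + x) = (67 + x)*(100 + x))
G(r) = 2*r*(-3/2 + r) (G(r) = (r + r)*(r - ½*3) = (2*r)*(r - 3/2) = (2*r)*(-3/2 + r) = 2*r*(-3/2 + r))
(y(-35) + G(-13 - 1*51))/(-28563 + h) = ((6700 + (-35)² + 167*(-35)) + (-13 - 1*51)*(-3 + 2*(-13 - 1*51)))/(-28563 - 2286) = ((6700 + 1225 - 5845) + (-13 - 51)*(-3 + 2*(-13 - 51)))/(-30849) = (2080 - 64*(-3 + 2*(-64)))*(-1/30849) = (2080 - 64*(-3 - 128))*(-1/30849) = (2080 - 64*(-131))*(-1/30849) = (2080 + 8384)*(-1/30849) = 10464*(-1/30849) = -3488/10283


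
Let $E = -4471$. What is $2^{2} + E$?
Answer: $-4467$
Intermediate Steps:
$2^{2} + E = 2^{2} - 4471 = 4 - 4471 = -4467$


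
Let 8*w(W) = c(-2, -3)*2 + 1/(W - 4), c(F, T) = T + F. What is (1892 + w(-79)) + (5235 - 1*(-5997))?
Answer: 8713505/664 ≈ 13123.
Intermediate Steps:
c(F, T) = F + T
w(W) = -5/4 + 1/(8*(-4 + W)) (w(W) = ((-2 - 3)*2 + 1/(W - 4))/8 = (-5*2 + 1/(-4 + W))/8 = (-10 + 1/(-4 + W))/8 = -5/4 + 1/(8*(-4 + W)))
(1892 + w(-79)) + (5235 - 1*(-5997)) = (1892 + (41 - 10*(-79))/(8*(-4 - 79))) + (5235 - 1*(-5997)) = (1892 + (1/8)*(41 + 790)/(-83)) + (5235 + 5997) = (1892 + (1/8)*(-1/83)*831) + 11232 = (1892 - 831/664) + 11232 = 1255457/664 + 11232 = 8713505/664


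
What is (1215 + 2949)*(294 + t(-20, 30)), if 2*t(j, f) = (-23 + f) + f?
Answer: 1301250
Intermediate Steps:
t(j, f) = -23/2 + f (t(j, f) = ((-23 + f) + f)/2 = (-23 + 2*f)/2 = -23/2 + f)
(1215 + 2949)*(294 + t(-20, 30)) = (1215 + 2949)*(294 + (-23/2 + 30)) = 4164*(294 + 37/2) = 4164*(625/2) = 1301250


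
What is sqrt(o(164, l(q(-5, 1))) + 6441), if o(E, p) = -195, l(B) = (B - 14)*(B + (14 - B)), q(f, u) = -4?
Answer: 3*sqrt(694) ≈ 79.032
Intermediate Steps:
l(B) = -196 + 14*B (l(B) = (-14 + B)*14 = -196 + 14*B)
sqrt(o(164, l(q(-5, 1))) + 6441) = sqrt(-195 + 6441) = sqrt(6246) = 3*sqrt(694)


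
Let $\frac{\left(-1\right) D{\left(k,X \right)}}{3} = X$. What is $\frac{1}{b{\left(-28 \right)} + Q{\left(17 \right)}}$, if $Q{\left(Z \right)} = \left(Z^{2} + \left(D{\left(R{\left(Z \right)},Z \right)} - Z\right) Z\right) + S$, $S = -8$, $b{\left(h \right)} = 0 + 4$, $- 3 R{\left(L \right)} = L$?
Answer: $- \frac{1}{871} \approx -0.0011481$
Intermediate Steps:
$R{\left(L \right)} = - \frac{L}{3}$
$D{\left(k,X \right)} = - 3 X$
$b{\left(h \right)} = 4$
$Q{\left(Z \right)} = -8 - 3 Z^{2}$ ($Q{\left(Z \right)} = \left(Z^{2} + \left(- 3 Z - Z\right) Z\right) - 8 = \left(Z^{2} + - 4 Z Z\right) - 8 = \left(Z^{2} - 4 Z^{2}\right) - 8 = - 3 Z^{2} - 8 = -8 - 3 Z^{2}$)
$\frac{1}{b{\left(-28 \right)} + Q{\left(17 \right)}} = \frac{1}{4 - \left(8 + 3 \cdot 17^{2}\right)} = \frac{1}{4 - 875} = \frac{1}{-871} = - \frac{1}{871}$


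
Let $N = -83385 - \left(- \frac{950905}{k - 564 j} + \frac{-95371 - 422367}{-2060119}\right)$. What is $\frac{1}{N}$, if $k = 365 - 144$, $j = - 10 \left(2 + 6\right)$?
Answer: $- \frac{93407855579}{7786878534755878} \approx -1.1996 \cdot 10^{-5}$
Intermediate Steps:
$j = -80$ ($j = \left(-10\right) 8 = -80$)
$k = 221$ ($k = 365 - 144 = 221$)
$N = - \frac{7786878534755878}{93407855579}$ ($N = -83385 - \left(- \frac{950905}{221 - -45120} + \frac{-95371 - 422367}{-2060119}\right) = -83385 - \left(- \frac{950905}{221 + 45120} + \left(-95371 - 422367\right) \left(- \frac{1}{2060119}\right)\right) = -83385 - \left(- \frac{950905}{45341} - - \frac{517738}{2060119}\right) = -83385 - \left(\left(-950905\right) \frac{1}{45341} + \frac{517738}{2060119}\right) = -83385 - \left(- \frac{950905}{45341} + \frac{517738}{2060119}\right) = -83385 - - \frac{1935502699037}{93407855579} = -83385 + \frac{1935502699037}{93407855579} = - \frac{7786878534755878}{93407855579} \approx -83364.0$)
$\frac{1}{N} = \frac{1}{- \frac{7786878534755878}{93407855579}} = - \frac{93407855579}{7786878534755878}$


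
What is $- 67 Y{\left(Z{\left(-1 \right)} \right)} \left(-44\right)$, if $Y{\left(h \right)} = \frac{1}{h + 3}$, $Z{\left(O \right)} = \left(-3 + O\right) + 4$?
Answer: $\frac{2948}{3} \approx 982.67$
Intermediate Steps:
$Z{\left(O \right)} = 1 + O$
$Y{\left(h \right)} = \frac{1}{3 + h}$
$- 67 Y{\left(Z{\left(-1 \right)} \right)} \left(-44\right) = - \frac{67}{3 + \left(1 - 1\right)} \left(-44\right) = - \frac{67}{3 + 0} \left(-44\right) = - \frac{67}{3} \left(-44\right) = \left(-67\right) \frac{1}{3} \left(-44\right) = \left(- \frac{67}{3}\right) \left(-44\right) = \frac{2948}{3}$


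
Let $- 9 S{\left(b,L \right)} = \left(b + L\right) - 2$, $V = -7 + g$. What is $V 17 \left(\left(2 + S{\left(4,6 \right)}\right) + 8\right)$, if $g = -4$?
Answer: $- \frac{15334}{9} \approx -1703.8$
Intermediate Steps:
$V = -11$ ($V = -7 - 4 = -11$)
$S{\left(b,L \right)} = \frac{2}{9} - \frac{L}{9} - \frac{b}{9}$ ($S{\left(b,L \right)} = - \frac{\left(b + L\right) - 2}{9} = - \frac{\left(L + b\right) - 2}{9} = - \frac{-2 + L + b}{9} = \frac{2}{9} - \frac{L}{9} - \frac{b}{9}$)
$V 17 \left(\left(2 + S{\left(4,6 \right)}\right) + 8\right) = \left(-11\right) 17 \left(\left(2 - \frac{8}{9}\right) + 8\right) = - 187 \left(\left(2 - \frac{8}{9}\right) + 8\right) = - 187 \left(\frac{10}{9} + 8\right) = \left(-187\right) \frac{82}{9} = - \frac{15334}{9}$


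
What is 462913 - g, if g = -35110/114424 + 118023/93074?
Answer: 1232491658251669/2662474844 ≈ 4.6291e+5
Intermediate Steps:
g = 2559208903/2662474844 (g = -35110*1/114424 + 118023*(1/93074) = -17555/57212 + 118023/93074 = 2559208903/2662474844 ≈ 0.96121)
462913 - g = 462913 - 1*2559208903/2662474844 = 462913 - 2559208903/2662474844 = 1232491658251669/2662474844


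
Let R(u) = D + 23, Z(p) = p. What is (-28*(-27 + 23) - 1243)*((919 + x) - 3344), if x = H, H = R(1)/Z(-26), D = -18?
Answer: 5485785/2 ≈ 2.7429e+6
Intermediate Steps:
R(u) = 5 (R(u) = -18 + 23 = 5)
H = -5/26 (H = 5/(-26) = 5*(-1/26) = -5/26 ≈ -0.19231)
x = -5/26 ≈ -0.19231
(-28*(-27 + 23) - 1243)*((919 + x) - 3344) = (-28*(-27 + 23) - 1243)*((919 - 5/26) - 3344) = (-28*(-4) - 1243)*(23889/26 - 3344) = (112 - 1243)*(-63055/26) = -1131*(-63055/26) = 5485785/2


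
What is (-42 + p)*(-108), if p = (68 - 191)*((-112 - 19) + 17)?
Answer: -1509840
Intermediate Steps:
p = 14022 (p = -123*(-131 + 17) = -123*(-114) = 14022)
(-42 + p)*(-108) = (-42 + 14022)*(-108) = 13980*(-108) = -1509840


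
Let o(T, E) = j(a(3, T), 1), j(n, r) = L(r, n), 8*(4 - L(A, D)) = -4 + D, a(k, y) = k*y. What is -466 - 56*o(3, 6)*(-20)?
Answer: 3314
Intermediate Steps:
L(A, D) = 9/2 - D/8 (L(A, D) = 4 - (-4 + D)/8 = 4 + (½ - D/8) = 9/2 - D/8)
j(n, r) = 9/2 - n/8
o(T, E) = 9/2 - 3*T/8
-466 - 56*o(3, 6)*(-20) = -466 - 56*(9/2 - 3/8*3)*(-20) = -466 - 56*(9/2 - 9/8)*(-20) = -466 - 189*(-20) = -466 - 56*(-135/2) = -466 + 3780 = 3314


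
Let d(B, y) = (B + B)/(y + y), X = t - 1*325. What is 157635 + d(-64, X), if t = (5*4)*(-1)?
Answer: 54384139/345 ≈ 1.5764e+5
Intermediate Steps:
t = -20 (t = 20*(-1) = -20)
X = -345 (X = -20 - 1*325 = -20 - 325 = -345)
d(B, y) = B/y (d(B, y) = (2*B)/((2*y)) = (2*B)*(1/(2*y)) = B/y)
157635 + d(-64, X) = 157635 - 64/(-345) = 157635 - 64*(-1/345) = 157635 + 64/345 = 54384139/345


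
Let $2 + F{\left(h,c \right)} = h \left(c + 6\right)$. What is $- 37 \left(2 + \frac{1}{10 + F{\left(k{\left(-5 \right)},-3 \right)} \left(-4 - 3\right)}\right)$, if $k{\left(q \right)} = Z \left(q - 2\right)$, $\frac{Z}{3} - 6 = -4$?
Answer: $- \frac{67081}{906} \approx -74.041$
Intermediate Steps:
$Z = 6$ ($Z = 18 + 3 \left(-4\right) = 18 - 12 = 6$)
$k{\left(q \right)} = -12 + 6 q$ ($k{\left(q \right)} = 6 \left(q - 2\right) = 6 \left(-2 + q\right) = -12 + 6 q$)
$F{\left(h,c \right)} = -2 + h \left(6 + c\right)$ ($F{\left(h,c \right)} = -2 + h \left(c + 6\right) = -2 + h \left(6 + c\right)$)
$- 37 \left(2 + \frac{1}{10 + F{\left(k{\left(-5 \right)},-3 \right)} \left(-4 - 3\right)}\right) = - 37 \left(2 + \frac{1}{10 + \left(-2 + 6 \left(-12 + 6 \left(-5\right)\right) - 3 \left(-12 + 6 \left(-5\right)\right)\right) \left(-4 - 3\right)}\right) = - 37 \left(2 + \frac{1}{10 + \left(-2 + 6 \left(-12 - 30\right) - 3 \left(-12 - 30\right)\right) \left(-7\right)}\right) = - 37 \left(2 + \frac{1}{10 + \left(-2 + 6 \left(-42\right) - -126\right) \left(-7\right)}\right) = - 37 \left(2 + \frac{1}{10 + \left(-2 - 252 + 126\right) \left(-7\right)}\right) = - 37 \left(2 + \frac{1}{10 - -896}\right) = - 37 \left(2 + \frac{1}{10 + 896}\right) = - 37 \left(2 + \frac{1}{906}\right) = \left(-37\right) \frac{1813}{906} = - \frac{67081}{906}$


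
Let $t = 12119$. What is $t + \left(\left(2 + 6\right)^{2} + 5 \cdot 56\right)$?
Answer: $12463$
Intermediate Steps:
$t + \left(\left(2 + 6\right)^{2} + 5 \cdot 56\right) = 12119 + \left(\left(2 + 6\right)^{2} + 5 \cdot 56\right) = 12119 + \left(8^{2} + 280\right) = 12119 + \left(64 + 280\right) = 12119 + 344 = 12463$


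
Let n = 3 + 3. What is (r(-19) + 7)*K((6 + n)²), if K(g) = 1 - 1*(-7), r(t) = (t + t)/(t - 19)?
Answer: 64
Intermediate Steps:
n = 6
r(t) = 2*t/(-19 + t) (r(t) = (2*t)/(-19 + t) = 2*t/(-19 + t))
K(g) = 8 (K(g) = 1 + 7 = 8)
(r(-19) + 7)*K((6 + n)²) = (2*(-19)/(-19 - 19) + 7)*8 = (2*(-19)/(-38) + 7)*8 = (2*(-19)*(-1/38) + 7)*8 = (1 + 7)*8 = 8*8 = 64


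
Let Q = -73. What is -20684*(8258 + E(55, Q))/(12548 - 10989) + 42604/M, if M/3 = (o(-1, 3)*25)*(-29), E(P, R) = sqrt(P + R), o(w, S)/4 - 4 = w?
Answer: -1114541884709/10172475 - 62052*I*sqrt(2)/1559 ≈ -1.0956e+5 - 56.289*I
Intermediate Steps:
o(w, S) = 16 + 4*w
M = -26100 (M = 3*(((16 + 4*(-1))*25)*(-29)) = 3*(((16 - 4)*25)*(-29)) = 3*((12*25)*(-29)) = 3*(300*(-29)) = 3*(-8700) = -26100)
-20684*(8258 + E(55, Q))/(12548 - 10989) + 42604/M = -20684*(8258 + sqrt(55 - 73))/(12548 - 10989) + 42604/(-26100) = -(170808472/1559 + 62052*I*sqrt(2)/1559) + 42604*(-1/26100) = -(170808472/1559 + 62052*I*sqrt(2)/1559) - 10651/6525 = -20684*(8258/1559 + 3*I*sqrt(2)/1559) - 10651/6525 = (-170808472/1559 - 62052*I*sqrt(2)/1559) - 10651/6525 = -1114541884709/10172475 - 62052*I*sqrt(2)/1559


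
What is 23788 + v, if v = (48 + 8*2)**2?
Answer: 27884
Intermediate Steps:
v = 4096 (v = (48 + 16)**2 = 64**2 = 4096)
23788 + v = 23788 + 4096 = 27884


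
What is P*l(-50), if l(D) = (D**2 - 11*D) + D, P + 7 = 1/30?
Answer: -20900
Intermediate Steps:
P = -209/30 (P = -7 + 1/30 = -209/30 ≈ -6.9667)
l(D) = D**2 - 10*D
P*l(-50) = -(-1045)*(-10 - 50)/3 = -(-1045)*(-60)/3 = -209/30*3000 = -20900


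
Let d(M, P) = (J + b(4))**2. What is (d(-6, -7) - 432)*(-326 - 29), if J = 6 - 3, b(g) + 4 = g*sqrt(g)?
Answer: 135965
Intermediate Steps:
b(g) = -4 + g**(3/2) (b(g) = -4 + g*sqrt(g) = -4 + g**(3/2))
J = 3
d(M, P) = 49 (d(M, P) = (3 + (-4 + 4**(3/2)))**2 = (3 + (-4 + 8))**2 = (3 + 4)**2 = 7**2 = 49)
(d(-6, -7) - 432)*(-326 - 29) = (49 - 432)*(-326 - 29) = -383*(-355) = 135965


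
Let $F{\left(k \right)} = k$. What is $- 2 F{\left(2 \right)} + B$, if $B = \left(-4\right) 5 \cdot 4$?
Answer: $-84$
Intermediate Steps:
$B = -80$ ($B = \left(-20\right) 4 = -80$)
$- 2 F{\left(2 \right)} + B = \left(-2\right) 2 - 80 = -4 - 80 = -84$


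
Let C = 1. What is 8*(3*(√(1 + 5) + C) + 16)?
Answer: 152 + 24*√6 ≈ 210.79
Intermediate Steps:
8*(3*(√(1 + 5) + C) + 16) = 8*(3*(√(1 + 5) + 1) + 16) = 8*(3*(√6 + 1) + 16) = 8*(3*(1 + √6) + 16) = 8*((3 + 3*√6) + 16) = 8*(19 + 3*√6) = 152 + 24*√6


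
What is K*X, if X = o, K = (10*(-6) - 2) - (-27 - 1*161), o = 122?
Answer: 15372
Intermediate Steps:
K = 126 (K = (-60 - 2) - (-27 - 161) = -62 - 1*(-188) = -62 + 188 = 126)
X = 122
K*X = 126*122 = 15372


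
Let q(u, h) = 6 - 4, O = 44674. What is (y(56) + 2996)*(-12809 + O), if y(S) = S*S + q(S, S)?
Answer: 195459910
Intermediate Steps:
q(u, h) = 2
y(S) = 2 + S² (y(S) = S*S + 2 = S² + 2 = 2 + S²)
(y(56) + 2996)*(-12809 + O) = ((2 + 56²) + 2996)*(-12809 + 44674) = ((2 + 3136) + 2996)*31865 = (3138 + 2996)*31865 = 6134*31865 = 195459910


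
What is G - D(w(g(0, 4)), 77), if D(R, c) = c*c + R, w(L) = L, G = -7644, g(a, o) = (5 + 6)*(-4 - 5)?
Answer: -13474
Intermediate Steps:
g(a, o) = -99 (g(a, o) = 11*(-9) = -99)
D(R, c) = R + c² (D(R, c) = c² + R = R + c²)
G - D(w(g(0, 4)), 77) = -7644 - (-99 + 77²) = -7644 - (-99 + 5929) = -7644 - 1*5830 = -7644 - 5830 = -13474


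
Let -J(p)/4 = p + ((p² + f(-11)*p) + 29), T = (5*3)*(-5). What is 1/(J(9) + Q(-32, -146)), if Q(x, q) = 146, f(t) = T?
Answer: 1/2370 ≈ 0.00042194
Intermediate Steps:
T = -75 (T = 15*(-5) = -75)
f(t) = -75
J(p) = -116 - 4*p² + 296*p (J(p) = -4*(p + ((p² - 75*p) + 29)) = -4*(p + (29 + p² - 75*p)) = -4*(29 + p² - 74*p) = -116 - 4*p² + 296*p)
1/(J(9) + Q(-32, -146)) = 1/((-116 - 4*9² + 296*9) + 146) = 1/((-116 - 4*81 + 2664) + 146) = 1/((-116 - 324 + 2664) + 146) = 1/(2224 + 146) = 1/2370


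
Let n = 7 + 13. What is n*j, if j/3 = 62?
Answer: 3720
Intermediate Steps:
j = 186 (j = 3*62 = 186)
n = 20
n*j = 20*186 = 3720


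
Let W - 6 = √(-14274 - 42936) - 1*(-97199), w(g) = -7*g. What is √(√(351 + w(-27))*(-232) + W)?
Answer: √(97205 - 1392*√15 + I*√57210) ≈ 303.01 + 0.395*I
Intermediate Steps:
W = 97205 + I*√57210 (W = 6 + (√(-14274 - 42936) - 1*(-97199)) = 6 + (√(-57210) + 97199) = 6 + (I*√57210 + 97199) = 6 + (97199 + I*√57210) = 97205 + I*√57210 ≈ 97205.0 + 239.19*I)
√(√(351 + w(-27))*(-232) + W) = √(√(351 - 7*(-27))*(-232) + (97205 + I*√57210)) = √(√(351 + 189)*(-232) + (97205 + I*√57210)) = √(√540*(-232) + (97205 + I*√57210)) = √((6*√15)*(-232) + (97205 + I*√57210)) = √(-1392*√15 + (97205 + I*√57210)) = √(97205 - 1392*√15 + I*√57210)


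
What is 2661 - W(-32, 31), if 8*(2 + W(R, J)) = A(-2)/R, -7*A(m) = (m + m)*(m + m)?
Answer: 298255/112 ≈ 2663.0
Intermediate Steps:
A(m) = -4*m²/7 (A(m) = -(m + m)*(m + m)/7 = -2*m*2*m/7 = -4*m²/7)
W(R, J) = -2 - 2/(7*R) (W(R, J) = -2 + ((-4/7*(-2)²)/R)/8 = -2 + ((-4/7*4)/R)/8 = -2 + (-16/(7*R))/8 = -2 - 2/(7*R))
2661 - W(-32, 31) = 2661 - (-2 - 2/7/(-32)) = 2661 - (-2 - 2/7*(-1/32)) = 2661 - (-2 + 1/112) = 2661 - 1*(-223/112) = 2661 + 223/112 = 298255/112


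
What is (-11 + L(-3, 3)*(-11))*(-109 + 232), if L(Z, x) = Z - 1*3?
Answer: 6765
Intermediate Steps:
L(Z, x) = -3 + Z (L(Z, x) = Z - 3 = -3 + Z)
(-11 + L(-3, 3)*(-11))*(-109 + 232) = (-11 + (-3 - 3)*(-11))*(-109 + 232) = (-11 - 6*(-11))*123 = (-11 + 66)*123 = 55*123 = 6765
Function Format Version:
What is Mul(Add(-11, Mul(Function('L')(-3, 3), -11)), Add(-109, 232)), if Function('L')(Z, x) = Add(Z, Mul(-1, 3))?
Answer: 6765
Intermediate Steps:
Function('L')(Z, x) = Add(-3, Z) (Function('L')(Z, x) = Add(Z, -3) = Add(-3, Z))
Mul(Add(-11, Mul(Function('L')(-3, 3), -11)), Add(-109, 232)) = Mul(Add(-11, Mul(Add(-3, -3), -11)), Add(-109, 232)) = Mul(Add(-11, Mul(-6, -11)), 123) = Mul(Add(-11, 66), 123) = Mul(55, 123) = 6765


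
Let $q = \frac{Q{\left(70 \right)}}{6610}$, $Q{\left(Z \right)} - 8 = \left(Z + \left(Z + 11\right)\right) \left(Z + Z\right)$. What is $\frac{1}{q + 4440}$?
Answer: $\frac{3305}{14684774} \approx 0.00022506$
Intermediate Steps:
$Q{\left(Z \right)} = 8 + 2 Z \left(11 + 2 Z\right)$ ($Q{\left(Z \right)} = 8 + \left(Z + \left(Z + 11\right)\right) \left(Z + Z\right) = 8 + \left(Z + \left(11 + Z\right)\right) 2 Z = 8 + \left(11 + 2 Z\right) 2 Z = 8 + 2 Z \left(11 + 2 Z\right)$)
$q = \frac{10574}{3305}$ ($q = \frac{8 + 4 \cdot 70^{2} + 22 \cdot 70}{6610} = \left(8 + 4 \cdot 4900 + 1540\right) \frac{1}{6610} = \left(8 + 19600 + 1540\right) \frac{1}{6610} = 21148 \cdot \frac{1}{6610} = \frac{10574}{3305} \approx 3.1994$)
$\frac{1}{q + 4440} = \frac{1}{\frac{10574}{3305} + 4440} = \frac{1}{\frac{14684774}{3305}} = \frac{3305}{14684774}$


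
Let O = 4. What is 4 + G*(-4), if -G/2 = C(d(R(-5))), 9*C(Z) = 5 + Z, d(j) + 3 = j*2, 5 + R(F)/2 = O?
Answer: 20/9 ≈ 2.2222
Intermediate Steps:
R(F) = -2 (R(F) = -10 + 2*4 = -10 + 8 = -2)
d(j) = -3 + 2*j (d(j) = -3 + j*2 = -3 + 2*j)
C(Z) = 5/9 + Z/9 (C(Z) = (5 + Z)/9 = 5/9 + Z/9)
G = 4/9 (G = -2*(5/9 + (-3 + 2*(-2))/9) = -2*(5/9 + (-3 - 4)/9) = -2*(5/9 + (1/9)*(-7)) = -2*(5/9 - 7/9) = -2*(-2/9) = 4/9 ≈ 0.44444)
4 + G*(-4) = 4 + (4/9)*(-4) = 4 - 16/9 = 20/9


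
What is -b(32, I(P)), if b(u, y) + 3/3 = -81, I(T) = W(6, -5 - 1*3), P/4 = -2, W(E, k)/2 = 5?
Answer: 82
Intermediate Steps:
W(E, k) = 10 (W(E, k) = 2*5 = 10)
P = -8 (P = 4*(-2) = -8)
I(T) = 10
b(u, y) = -82 (b(u, y) = -1 - 81 = -82)
-b(32, I(P)) = -1*(-82) = 82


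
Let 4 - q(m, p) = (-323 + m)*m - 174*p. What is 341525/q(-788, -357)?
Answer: -341525/937582 ≈ -0.36426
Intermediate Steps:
q(m, p) = 4 + 174*p - m*(-323 + m) (q(m, p) = 4 - ((-323 + m)*m - 174*p) = 4 - (m*(-323 + m) - 174*p) = 4 - (-174*p + m*(-323 + m)) = 4 + (174*p - m*(-323 + m)) = 4 + 174*p - m*(-323 + m))
341525/q(-788, -357) = 341525/(4 - 1*(-788)**2 + 174*(-357) + 323*(-788)) = 341525/(4 - 1*620944 - 62118 - 254524) = 341525/(4 - 620944 - 62118 - 254524) = 341525/(-937582) = 341525*(-1/937582) = -341525/937582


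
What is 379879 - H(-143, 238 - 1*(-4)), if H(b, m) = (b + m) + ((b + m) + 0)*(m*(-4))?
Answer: 475612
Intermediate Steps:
H(b, m) = b + m - 4*m*(b + m) (H(b, m) = (b + m) + (b + m)*(-4*m) = (b + m) - 4*m*(b + m) = b + m - 4*m*(b + m))
379879 - H(-143, 238 - 1*(-4)) = 379879 - (-143 + (238 - 1*(-4)) - 4*(238 - 1*(-4))² - 4*(-143)*(238 - 1*(-4))) = 379879 - (-143 + (238 + 4) - 4*(238 + 4)² - 4*(-143)*(238 + 4)) = 379879 - (-143 + 242 - 4*242² - 4*(-143)*242) = 379879 - (-143 + 242 - 4*58564 + 138424) = 379879 - (-143 + 242 - 234256 + 138424) = 379879 - 1*(-95733) = 379879 + 95733 = 475612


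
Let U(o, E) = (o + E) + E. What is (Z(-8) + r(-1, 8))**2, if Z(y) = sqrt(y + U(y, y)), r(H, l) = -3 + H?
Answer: 16*(1 - I*sqrt(2))**2 ≈ -16.0 - 45.255*I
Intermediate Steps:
U(o, E) = o + 2*E (U(o, E) = (E + o) + E = o + 2*E)
Z(y) = 2*sqrt(y) (Z(y) = sqrt(y + (y + 2*y)) = sqrt(y + 3*y) = sqrt(4*y) = 2*sqrt(y))
(Z(-8) + r(-1, 8))**2 = (2*sqrt(-8) + (-3 - 1))**2 = (2*(2*I*sqrt(2)) - 4)**2 = (4*I*sqrt(2) - 4)**2 = (-4 + 4*I*sqrt(2))**2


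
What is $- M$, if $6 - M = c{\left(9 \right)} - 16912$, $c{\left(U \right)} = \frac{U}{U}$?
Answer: $-16917$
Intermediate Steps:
$c{\left(U \right)} = 1$
$M = 16917$ ($M = 6 - \left(1 - 16912\right) = 6 - -16911 = 6 + 16911 = 16917$)
$- M = \left(-1\right) 16917 = -16917$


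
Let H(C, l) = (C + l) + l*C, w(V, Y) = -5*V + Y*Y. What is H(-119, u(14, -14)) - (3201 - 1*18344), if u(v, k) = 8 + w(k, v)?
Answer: -17308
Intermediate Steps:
w(V, Y) = Y² - 5*V (w(V, Y) = -5*V + Y² = Y² - 5*V)
u(v, k) = 8 + v² - 5*k (u(v, k) = 8 + (v² - 5*k) = 8 + v² - 5*k)
H(C, l) = C + l + C*l (H(C, l) = (C + l) + C*l = C + l + C*l)
H(-119, u(14, -14)) - (3201 - 1*18344) = (-119 + (8 + 14² - 5*(-14)) - 119*(8 + 14² - 5*(-14))) - (3201 - 1*18344) = (-119 + (8 + 196 + 70) - 119*(8 + 196 + 70)) - (3201 - 18344) = (-119 + 274 - 119*274) - 1*(-15143) = (-119 + 274 - 32606) + 15143 = -32451 + 15143 = -17308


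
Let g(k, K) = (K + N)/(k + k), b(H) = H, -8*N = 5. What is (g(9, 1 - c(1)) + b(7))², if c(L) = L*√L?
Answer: 1006009/20736 ≈ 48.515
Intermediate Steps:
N = -5/8 (N = -⅛*5 = -5/8 ≈ -0.62500)
c(L) = L^(3/2)
g(k, K) = (-5/8 + K)/(2*k) (g(k, K) = (K - 5/8)/(k + k) = (-5/8 + K)/((2*k)) = (-5/8 + K)*(1/(2*k)) = (-5/8 + K)/(2*k))
(g(9, 1 - c(1)) + b(7))² = ((1/16)*(-5 + 8*(1 - 1^(3/2)))/9 + 7)² = ((1/16)*(⅑)*(-5 + 8*(1 - 1*1)) + 7)² = ((1/16)*(⅑)*(-5 + 8*(1 - 1)) + 7)² = ((1/16)*(⅑)*(-5 + 8*0) + 7)² = ((1/16)*(⅑)*(-5 + 0) + 7)² = ((1/16)*(⅑)*(-5) + 7)² = (-5/144 + 7)² = (1003/144)² = 1006009/20736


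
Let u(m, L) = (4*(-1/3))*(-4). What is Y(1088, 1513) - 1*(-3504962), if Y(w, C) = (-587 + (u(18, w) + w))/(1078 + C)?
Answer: 27244071145/7773 ≈ 3.5050e+6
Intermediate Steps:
u(m, L) = 16/3 (u(m, L) = (4*(-1*⅓))*(-4) = (4*(-⅓))*(-4) = -4/3*(-4) = 16/3)
Y(w, C) = (-1745/3 + w)/(1078 + C) (Y(w, C) = (-587 + (16/3 + w))/(1078 + C) = (-1745/3 + w)/(1078 + C))
Y(1088, 1513) - 1*(-3504962) = (-1745/3 + 1088)/(1078 + 1513) - 1*(-3504962) = (1519/3)/2591 + 3504962 = (1/2591)*(1519/3) + 3504962 = 1519/7773 + 3504962 = 27244071145/7773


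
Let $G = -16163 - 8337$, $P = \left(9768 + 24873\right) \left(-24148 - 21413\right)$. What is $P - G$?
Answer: $-1578254101$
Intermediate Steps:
$P = -1578278601$ ($P = 34641 \left(-45561\right) = -1578278601$)
$G = -24500$ ($G = -16163 - 8337 = -24500$)
$P - G = -1578278601 - -24500 = -1578278601 + 24500 = -1578254101$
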